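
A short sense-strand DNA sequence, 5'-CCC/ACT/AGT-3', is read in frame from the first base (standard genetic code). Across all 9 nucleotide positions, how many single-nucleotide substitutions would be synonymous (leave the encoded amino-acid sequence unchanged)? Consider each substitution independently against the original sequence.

Codon 1 (CCC, Pro): 3 synonymous substitutions.
Codon 2 (ACT, Thr): 3 synonymous substitutions.
Codon 3 (AGT, Ser): 1 synonymous substitution.
Total: 3 + 3 + 1 = 7.

7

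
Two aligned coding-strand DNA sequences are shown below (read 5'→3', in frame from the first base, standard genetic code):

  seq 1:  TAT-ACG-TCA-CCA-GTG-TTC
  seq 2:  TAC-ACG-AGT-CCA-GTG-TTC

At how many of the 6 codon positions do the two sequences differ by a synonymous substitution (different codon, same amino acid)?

Codon 1: TAT Tyr / TAC Tyr — synonymous.
Codon 2: ACG Thr / ACG Thr — identical.
Codon 3: TCA Ser / AGT Ser — synonymous.
Codon 4: CCA Pro / CCA Pro — identical.
Codon 5: GTG Val / GTG Val — identical.
Codon 6: TTC Phe / TTC Phe — identical.
Synonymous differences: 2.

2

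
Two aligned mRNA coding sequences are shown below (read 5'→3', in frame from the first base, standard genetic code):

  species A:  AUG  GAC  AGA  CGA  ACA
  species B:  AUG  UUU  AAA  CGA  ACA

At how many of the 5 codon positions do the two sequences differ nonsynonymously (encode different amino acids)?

2

Codon 1: AUG Met / AUG Met — identical.
Codon 2: GAC Asp / UUU Phe — nonsynonymous.
Codon 3: AGA Arg / AAA Lys — nonsynonymous.
Codon 4: CGA Arg / CGA Arg — identical.
Codon 5: ACA Thr / ACA Thr — identical.
Nonsynonymous differences: 2.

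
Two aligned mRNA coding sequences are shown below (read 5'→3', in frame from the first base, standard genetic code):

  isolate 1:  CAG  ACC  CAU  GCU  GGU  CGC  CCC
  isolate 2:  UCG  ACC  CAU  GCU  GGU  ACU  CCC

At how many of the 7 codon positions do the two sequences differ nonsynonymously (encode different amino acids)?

2

Codon 1: CAG Gln / UCG Ser — nonsynonymous.
Codon 2: ACC Thr / ACC Thr — identical.
Codon 3: CAU His / CAU His — identical.
Codon 4: GCU Ala / GCU Ala — identical.
Codon 5: GGU Gly / GGU Gly — identical.
Codon 6: CGC Arg / ACU Thr — nonsynonymous.
Codon 7: CCC Pro / CCC Pro — identical.
Nonsynonymous differences: 2.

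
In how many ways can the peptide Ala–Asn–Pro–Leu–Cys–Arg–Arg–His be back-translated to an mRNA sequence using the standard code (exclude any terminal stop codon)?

27648

Ala: 4 codons.
Asn: 2 codons.
Pro: 4 codons.
Leu: 6 codons.
Cys: 2 codons.
Arg: 6 codons.
Arg: 6 codons.
His: 2 codons.
4 × 2 × 4 × 6 × 2 × 6 × 6 × 2 = 27648.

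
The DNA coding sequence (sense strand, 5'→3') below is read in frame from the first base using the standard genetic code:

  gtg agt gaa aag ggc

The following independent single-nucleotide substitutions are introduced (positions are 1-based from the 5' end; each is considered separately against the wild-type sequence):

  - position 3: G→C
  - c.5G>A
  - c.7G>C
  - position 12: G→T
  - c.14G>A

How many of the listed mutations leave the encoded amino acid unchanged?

1

Codon 1: GTG (Val) → GTC (Val) — synonymous.
Codon 2: AGT (Ser) → AAT (Asn) — missense.
Codon 3: GAA (Glu) → CAA (Gln) — missense.
Codon 4: AAG (Lys) → AAT (Asn) — missense.
Codon 5: GGC (Gly) → GAC (Asp) — missense.
Synonymous: 1 of 5.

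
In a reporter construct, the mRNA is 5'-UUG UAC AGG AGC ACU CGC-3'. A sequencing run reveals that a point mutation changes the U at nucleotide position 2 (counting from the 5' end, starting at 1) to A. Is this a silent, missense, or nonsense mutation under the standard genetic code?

Position 2 falls in codon 1: UUG → Leu.
After the substitution the codon is UAG → Stop.
The new codon is a stop codon, so this is a nonsense mutation.

nonsense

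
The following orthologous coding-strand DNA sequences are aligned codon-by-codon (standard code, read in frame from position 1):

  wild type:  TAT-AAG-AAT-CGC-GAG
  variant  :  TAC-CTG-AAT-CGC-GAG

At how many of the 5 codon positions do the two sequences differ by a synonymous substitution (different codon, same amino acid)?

1

Codon 1: TAT Tyr / TAC Tyr — synonymous.
Codon 2: AAG Lys / CTG Leu — nonsynonymous.
Codon 3: AAT Asn / AAT Asn — identical.
Codon 4: CGC Arg / CGC Arg — identical.
Codon 5: GAG Glu / GAG Glu — identical.
Synonymous differences: 1.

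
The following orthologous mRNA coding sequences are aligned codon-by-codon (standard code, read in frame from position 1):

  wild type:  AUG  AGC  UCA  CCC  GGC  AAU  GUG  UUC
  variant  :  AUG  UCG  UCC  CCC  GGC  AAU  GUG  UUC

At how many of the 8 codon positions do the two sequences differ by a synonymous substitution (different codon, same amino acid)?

Codon 1: AUG Met / AUG Met — identical.
Codon 2: AGC Ser / UCG Ser — synonymous.
Codon 3: UCA Ser / UCC Ser — synonymous.
Codon 4: CCC Pro / CCC Pro — identical.
Codon 5: GGC Gly / GGC Gly — identical.
Codon 6: AAU Asn / AAU Asn — identical.
Codon 7: GUG Val / GUG Val — identical.
Codon 8: UUC Phe / UUC Phe — identical.
Synonymous differences: 2.

2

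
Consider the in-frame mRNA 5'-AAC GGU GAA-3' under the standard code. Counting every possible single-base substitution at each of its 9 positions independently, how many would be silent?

Codon 1 (AAC, Asn): 1 synonymous substitution.
Codon 2 (GGU, Gly): 3 synonymous substitutions.
Codon 3 (GAA, Glu): 1 synonymous substitution.
Total: 1 + 3 + 1 = 5.

5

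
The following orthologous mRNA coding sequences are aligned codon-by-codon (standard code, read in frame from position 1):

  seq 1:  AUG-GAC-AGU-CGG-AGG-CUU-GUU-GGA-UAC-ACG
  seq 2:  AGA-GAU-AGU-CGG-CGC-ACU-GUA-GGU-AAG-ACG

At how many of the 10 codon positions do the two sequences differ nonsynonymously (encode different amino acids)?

3

Codon 1: AUG Met / AGA Arg — nonsynonymous.
Codon 2: GAC Asp / GAU Asp — synonymous.
Codon 3: AGU Ser / AGU Ser — identical.
Codon 4: CGG Arg / CGG Arg — identical.
Codon 5: AGG Arg / CGC Arg — synonymous.
Codon 6: CUU Leu / ACU Thr — nonsynonymous.
Codon 7: GUU Val / GUA Val — synonymous.
Codon 8: GGA Gly / GGU Gly — synonymous.
Codon 9: UAC Tyr / AAG Lys — nonsynonymous.
Codon 10: ACG Thr / ACG Thr — identical.
Nonsynonymous differences: 3.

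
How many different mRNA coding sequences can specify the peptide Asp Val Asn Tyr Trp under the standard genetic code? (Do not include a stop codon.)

32

Asp: 2 codons.
Val: 4 codons.
Asn: 2 codons.
Tyr: 2 codons.
Trp: 1 codon.
2 × 4 × 2 × 2 × 1 = 32.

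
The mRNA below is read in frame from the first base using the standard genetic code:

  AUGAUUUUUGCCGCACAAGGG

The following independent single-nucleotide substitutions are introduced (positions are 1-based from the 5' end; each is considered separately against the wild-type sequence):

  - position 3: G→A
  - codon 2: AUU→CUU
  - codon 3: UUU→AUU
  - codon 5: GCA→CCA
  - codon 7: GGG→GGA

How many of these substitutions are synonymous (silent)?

Codon 1: AUG (Met) → AUA (Ile) — missense.
Codon 2: AUU (Ile) → CUU (Leu) — missense.
Codon 3: UUU (Phe) → AUU (Ile) — missense.
Codon 5: GCA (Ala) → CCA (Pro) — missense.
Codon 7: GGG (Gly) → GGA (Gly) — synonymous.
Synonymous: 1 of 5.

1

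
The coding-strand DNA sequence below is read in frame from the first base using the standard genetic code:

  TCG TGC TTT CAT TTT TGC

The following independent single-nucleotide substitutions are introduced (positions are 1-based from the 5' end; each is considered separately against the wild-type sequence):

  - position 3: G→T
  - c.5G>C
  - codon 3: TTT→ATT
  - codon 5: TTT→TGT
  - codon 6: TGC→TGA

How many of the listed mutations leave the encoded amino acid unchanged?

1

Codon 1: TCG (Ser) → TCT (Ser) — synonymous.
Codon 2: TGC (Cys) → TCC (Ser) — missense.
Codon 3: TTT (Phe) → ATT (Ile) — missense.
Codon 5: TTT (Phe) → TGT (Cys) — missense.
Codon 6: TGC (Cys) → TGA (Stop) — nonsense.
Synonymous: 1 of 5.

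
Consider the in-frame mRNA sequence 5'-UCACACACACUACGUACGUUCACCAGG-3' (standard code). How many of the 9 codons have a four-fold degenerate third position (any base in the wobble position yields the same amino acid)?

Codon 1 UCA (Ser): third position 4-fold.
Codon 2 CAC (His): third position 2-fold.
Codon 3 ACA (Thr): third position 4-fold.
Codon 4 CUA (Leu): third position 4-fold.
Codon 5 CGU (Arg): third position 4-fold.
Codon 6 ACG (Thr): third position 4-fold.
Codon 7 UUC (Phe): third position 2-fold.
Codon 8 ACC (Thr): third position 4-fold.
Codon 9 AGG (Arg): third position 2-fold.
Four-fold degenerate third positions: 6.

6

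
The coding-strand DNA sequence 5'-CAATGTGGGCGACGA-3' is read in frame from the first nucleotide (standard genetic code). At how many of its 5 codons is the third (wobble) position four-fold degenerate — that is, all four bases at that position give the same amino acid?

3

Codon 1 CAA (Gln): third position 2-fold.
Codon 2 TGT (Cys): third position 2-fold.
Codon 3 GGG (Gly): third position 4-fold.
Codon 4 CGA (Arg): third position 4-fold.
Codon 5 CGA (Arg): third position 4-fold.
Four-fold degenerate third positions: 3.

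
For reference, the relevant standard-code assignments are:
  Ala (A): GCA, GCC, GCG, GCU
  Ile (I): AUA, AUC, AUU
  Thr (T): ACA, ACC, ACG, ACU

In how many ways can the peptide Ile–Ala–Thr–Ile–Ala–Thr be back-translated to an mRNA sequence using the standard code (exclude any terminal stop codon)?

2304

Ile: 3 codons.
Ala: 4 codons.
Thr: 4 codons.
Ile: 3 codons.
Ala: 4 codons.
Thr: 4 codons.
3 × 4 × 4 × 3 × 4 × 4 = 2304.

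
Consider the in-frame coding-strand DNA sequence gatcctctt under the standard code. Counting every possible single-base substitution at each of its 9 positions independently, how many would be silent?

Codon 1 (GAT, Asp): 1 synonymous substitution.
Codon 2 (CCT, Pro): 3 synonymous substitutions.
Codon 3 (CTT, Leu): 3 synonymous substitutions.
Total: 1 + 3 + 3 = 7.

7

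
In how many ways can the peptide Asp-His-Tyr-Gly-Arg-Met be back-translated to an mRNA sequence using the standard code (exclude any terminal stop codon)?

Asp: 2 codons.
His: 2 codons.
Tyr: 2 codons.
Gly: 4 codons.
Arg: 6 codons.
Met: 1 codon.
2 × 2 × 2 × 4 × 6 × 1 = 192.

192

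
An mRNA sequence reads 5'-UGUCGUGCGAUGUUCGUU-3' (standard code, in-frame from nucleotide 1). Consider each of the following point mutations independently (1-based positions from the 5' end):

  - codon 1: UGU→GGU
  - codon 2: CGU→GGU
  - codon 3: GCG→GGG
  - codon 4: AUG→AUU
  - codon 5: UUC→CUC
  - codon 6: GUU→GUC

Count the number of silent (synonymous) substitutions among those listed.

1

Codon 1: UGU (Cys) → GGU (Gly) — missense.
Codon 2: CGU (Arg) → GGU (Gly) — missense.
Codon 3: GCG (Ala) → GGG (Gly) — missense.
Codon 4: AUG (Met) → AUU (Ile) — missense.
Codon 5: UUC (Phe) → CUC (Leu) — missense.
Codon 6: GUU (Val) → GUC (Val) — synonymous.
Synonymous: 1 of 6.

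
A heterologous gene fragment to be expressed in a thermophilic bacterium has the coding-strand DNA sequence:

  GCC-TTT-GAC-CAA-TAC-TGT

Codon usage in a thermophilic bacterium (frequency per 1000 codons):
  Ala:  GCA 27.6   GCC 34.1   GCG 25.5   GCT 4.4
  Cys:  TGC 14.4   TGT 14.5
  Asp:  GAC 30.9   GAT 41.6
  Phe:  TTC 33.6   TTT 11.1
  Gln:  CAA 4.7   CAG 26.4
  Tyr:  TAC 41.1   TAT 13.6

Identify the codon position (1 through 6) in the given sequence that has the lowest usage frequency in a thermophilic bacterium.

Codon 1 GCC (Ala): 34.1 per 1000.
Codon 2 TTT (Phe): 11.1 per 1000.
Codon 3 GAC (Asp): 30.9 per 1000.
Codon 4 CAA (Gln): 4.7 per 1000.
Codon 5 TAC (Tyr): 41.1 per 1000.
Codon 6 TGT (Cys): 14.5 per 1000.
Lowest frequency is 4.7 at codon 4.

4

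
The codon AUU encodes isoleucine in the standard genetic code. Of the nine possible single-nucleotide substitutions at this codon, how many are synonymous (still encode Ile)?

2

Position 1: none → 0 synonymous.
Position 2: none → 0 synonymous.
Position 3: AUC, AUA → 2 synonymous.
Total: 0 + 0 + 2 = 2.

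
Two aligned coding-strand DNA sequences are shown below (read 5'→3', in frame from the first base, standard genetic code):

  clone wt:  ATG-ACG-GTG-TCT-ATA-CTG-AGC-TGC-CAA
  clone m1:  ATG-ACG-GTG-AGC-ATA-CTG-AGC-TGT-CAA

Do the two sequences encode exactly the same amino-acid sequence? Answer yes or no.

yes

Codon 1: ATG Met / ATG Met — identical.
Codon 2: ACG Thr / ACG Thr — identical.
Codon 3: GTG Val / GTG Val — identical.
Codon 4: TCT Ser / AGC Ser — synonymous.
Codon 5: ATA Ile / ATA Ile — identical.
Codon 6: CTG Leu / CTG Leu — identical.
Codon 7: AGC Ser / AGC Ser — identical.
Codon 8: TGC Cys / TGT Cys — synonymous.
Codon 9: CAA Gln / CAA Gln — identical.
Nonsynonymous differences: 0 → same protein.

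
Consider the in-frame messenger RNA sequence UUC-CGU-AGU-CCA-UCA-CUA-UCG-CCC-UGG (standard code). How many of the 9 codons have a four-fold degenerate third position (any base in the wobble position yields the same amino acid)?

6

Codon 1 UUC (Phe): third position 2-fold.
Codon 2 CGU (Arg): third position 4-fold.
Codon 3 AGU (Ser): third position 2-fold.
Codon 4 CCA (Pro): third position 4-fold.
Codon 5 UCA (Ser): third position 4-fold.
Codon 6 CUA (Leu): third position 4-fold.
Codon 7 UCG (Ser): third position 4-fold.
Codon 8 CCC (Pro): third position 4-fold.
Codon 9 UGG (Trp): third position 1-fold.
Four-fold degenerate third positions: 6.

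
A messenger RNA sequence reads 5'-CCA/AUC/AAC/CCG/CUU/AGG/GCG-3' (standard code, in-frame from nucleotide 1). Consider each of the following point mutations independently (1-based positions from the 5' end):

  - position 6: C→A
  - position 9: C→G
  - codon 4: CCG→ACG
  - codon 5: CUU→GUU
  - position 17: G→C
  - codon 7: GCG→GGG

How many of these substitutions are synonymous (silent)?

1

Codon 2: AUC (Ile) → AUA (Ile) — synonymous.
Codon 3: AAC (Asn) → AAG (Lys) — missense.
Codon 4: CCG (Pro) → ACG (Thr) — missense.
Codon 5: CUU (Leu) → GUU (Val) — missense.
Codon 6: AGG (Arg) → ACG (Thr) — missense.
Codon 7: GCG (Ala) → GGG (Gly) — missense.
Synonymous: 1 of 6.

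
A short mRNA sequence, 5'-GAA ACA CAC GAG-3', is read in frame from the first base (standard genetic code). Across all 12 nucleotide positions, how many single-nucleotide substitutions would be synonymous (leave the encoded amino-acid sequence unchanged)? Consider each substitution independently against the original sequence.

6

Codon 1 (GAA, Glu): 1 synonymous substitution.
Codon 2 (ACA, Thr): 3 synonymous substitutions.
Codon 3 (CAC, His): 1 synonymous substitution.
Codon 4 (GAG, Glu): 1 synonymous substitution.
Total: 1 + 3 + 1 + 1 = 6.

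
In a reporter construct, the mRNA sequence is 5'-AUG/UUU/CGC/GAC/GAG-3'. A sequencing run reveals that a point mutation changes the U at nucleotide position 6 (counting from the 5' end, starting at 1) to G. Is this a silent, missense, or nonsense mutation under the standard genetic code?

missense

Position 6 falls in codon 2: UUU → Phe.
After the substitution the codon is UUG → Leu.
Phe ≠ Leu, so this is a missense mutation.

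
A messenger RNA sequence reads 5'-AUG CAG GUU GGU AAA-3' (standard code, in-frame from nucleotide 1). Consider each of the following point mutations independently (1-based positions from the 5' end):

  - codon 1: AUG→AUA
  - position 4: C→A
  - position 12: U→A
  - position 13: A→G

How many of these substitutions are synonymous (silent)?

1

Codon 1: AUG (Met) → AUA (Ile) — missense.
Codon 2: CAG (Gln) → AAG (Lys) — missense.
Codon 4: GGU (Gly) → GGA (Gly) — synonymous.
Codon 5: AAA (Lys) → GAA (Glu) — missense.
Synonymous: 1 of 4.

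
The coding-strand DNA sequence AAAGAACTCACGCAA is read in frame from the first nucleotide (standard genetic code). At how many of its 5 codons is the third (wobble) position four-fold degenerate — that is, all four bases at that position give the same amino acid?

2

Codon 1 AAA (Lys): third position 2-fold.
Codon 2 GAA (Glu): third position 2-fold.
Codon 3 CTC (Leu): third position 4-fold.
Codon 4 ACG (Thr): third position 4-fold.
Codon 5 CAA (Gln): third position 2-fold.
Four-fold degenerate third positions: 2.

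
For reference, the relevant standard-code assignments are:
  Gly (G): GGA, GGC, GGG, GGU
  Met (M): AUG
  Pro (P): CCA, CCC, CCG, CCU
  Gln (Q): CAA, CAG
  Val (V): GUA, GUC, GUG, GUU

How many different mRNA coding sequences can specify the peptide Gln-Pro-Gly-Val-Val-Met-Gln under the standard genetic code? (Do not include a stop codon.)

Gln: 2 codons.
Pro: 4 codons.
Gly: 4 codons.
Val: 4 codons.
Val: 4 codons.
Met: 1 codon.
Gln: 2 codons.
2 × 4 × 4 × 4 × 4 × 1 × 2 = 1024.

1024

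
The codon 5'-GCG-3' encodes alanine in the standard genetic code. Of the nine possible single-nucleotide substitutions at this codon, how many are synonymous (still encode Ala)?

3

Position 1: none → 0 synonymous.
Position 2: none → 0 synonymous.
Position 3: GCU, GCC, GCA → 3 synonymous.
Total: 0 + 0 + 3 = 3.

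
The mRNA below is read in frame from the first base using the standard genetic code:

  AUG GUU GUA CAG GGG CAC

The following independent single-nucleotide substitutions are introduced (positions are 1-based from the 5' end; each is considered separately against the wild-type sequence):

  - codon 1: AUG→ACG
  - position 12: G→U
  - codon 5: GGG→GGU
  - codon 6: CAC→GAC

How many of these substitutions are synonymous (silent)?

Codon 1: AUG (Met) → ACG (Thr) — missense.
Codon 4: CAG (Gln) → CAU (His) — missense.
Codon 5: GGG (Gly) → GGU (Gly) — synonymous.
Codon 6: CAC (His) → GAC (Asp) — missense.
Synonymous: 1 of 4.

1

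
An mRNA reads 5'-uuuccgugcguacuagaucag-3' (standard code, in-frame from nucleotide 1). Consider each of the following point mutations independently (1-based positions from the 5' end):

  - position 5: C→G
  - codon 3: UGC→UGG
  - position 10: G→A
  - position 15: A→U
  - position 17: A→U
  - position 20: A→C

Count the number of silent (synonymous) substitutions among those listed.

1

Codon 2: CCG (Pro) → CGG (Arg) — missense.
Codon 3: UGC (Cys) → UGG (Trp) — missense.
Codon 4: GUA (Val) → AUA (Ile) — missense.
Codon 5: CUA (Leu) → CUU (Leu) — synonymous.
Codon 6: GAU (Asp) → GUU (Val) — missense.
Codon 7: CAG (Gln) → CCG (Pro) — missense.
Synonymous: 1 of 6.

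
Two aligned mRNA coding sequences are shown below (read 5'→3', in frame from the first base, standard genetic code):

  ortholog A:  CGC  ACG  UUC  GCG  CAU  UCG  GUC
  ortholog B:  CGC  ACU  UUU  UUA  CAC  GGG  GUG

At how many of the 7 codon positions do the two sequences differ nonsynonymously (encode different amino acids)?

2

Codon 1: CGC Arg / CGC Arg — identical.
Codon 2: ACG Thr / ACU Thr — synonymous.
Codon 3: UUC Phe / UUU Phe — synonymous.
Codon 4: GCG Ala / UUA Leu — nonsynonymous.
Codon 5: CAU His / CAC His — synonymous.
Codon 6: UCG Ser / GGG Gly — nonsynonymous.
Codon 7: GUC Val / GUG Val — synonymous.
Nonsynonymous differences: 2.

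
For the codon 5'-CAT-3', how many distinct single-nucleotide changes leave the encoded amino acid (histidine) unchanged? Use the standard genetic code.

1

Position 1: none → 0 synonymous.
Position 2: none → 0 synonymous.
Position 3: CAC → 1 synonymous.
Total: 0 + 0 + 1 = 1.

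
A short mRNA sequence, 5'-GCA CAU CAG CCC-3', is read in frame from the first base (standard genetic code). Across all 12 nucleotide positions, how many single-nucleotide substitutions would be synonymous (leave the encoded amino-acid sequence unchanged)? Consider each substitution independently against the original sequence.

Codon 1 (GCA, Ala): 3 synonymous substitutions.
Codon 2 (CAU, His): 1 synonymous substitution.
Codon 3 (CAG, Gln): 1 synonymous substitution.
Codon 4 (CCC, Pro): 3 synonymous substitutions.
Total: 3 + 1 + 1 + 3 = 8.

8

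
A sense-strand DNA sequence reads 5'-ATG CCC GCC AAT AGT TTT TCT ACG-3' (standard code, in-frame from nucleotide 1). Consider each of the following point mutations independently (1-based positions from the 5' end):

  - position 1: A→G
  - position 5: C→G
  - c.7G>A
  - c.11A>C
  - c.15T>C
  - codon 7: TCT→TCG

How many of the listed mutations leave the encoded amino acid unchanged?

Codon 1: ATG (Met) → GTG (Val) — missense.
Codon 2: CCC (Pro) → CGC (Arg) — missense.
Codon 3: GCC (Ala) → ACC (Thr) — missense.
Codon 4: AAT (Asn) → ACT (Thr) — missense.
Codon 5: AGT (Ser) → AGC (Ser) — synonymous.
Codon 7: TCT (Ser) → TCG (Ser) — synonymous.
Synonymous: 2 of 6.

2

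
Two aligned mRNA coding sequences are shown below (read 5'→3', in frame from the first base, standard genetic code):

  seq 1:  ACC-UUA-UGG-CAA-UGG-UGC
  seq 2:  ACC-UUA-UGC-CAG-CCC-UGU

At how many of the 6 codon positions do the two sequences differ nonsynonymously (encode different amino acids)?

Codon 1: ACC Thr / ACC Thr — identical.
Codon 2: UUA Leu / UUA Leu — identical.
Codon 3: UGG Trp / UGC Cys — nonsynonymous.
Codon 4: CAA Gln / CAG Gln — synonymous.
Codon 5: UGG Trp / CCC Pro — nonsynonymous.
Codon 6: UGC Cys / UGU Cys — synonymous.
Nonsynonymous differences: 2.

2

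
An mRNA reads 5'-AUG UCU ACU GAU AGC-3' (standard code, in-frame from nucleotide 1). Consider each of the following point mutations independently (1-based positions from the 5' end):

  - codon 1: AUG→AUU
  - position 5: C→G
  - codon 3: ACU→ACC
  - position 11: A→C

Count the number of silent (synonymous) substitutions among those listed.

1

Codon 1: AUG (Met) → AUU (Ile) — missense.
Codon 2: UCU (Ser) → UGU (Cys) — missense.
Codon 3: ACU (Thr) → ACC (Thr) — synonymous.
Codon 4: GAU (Asp) → GCU (Ala) — missense.
Synonymous: 1 of 4.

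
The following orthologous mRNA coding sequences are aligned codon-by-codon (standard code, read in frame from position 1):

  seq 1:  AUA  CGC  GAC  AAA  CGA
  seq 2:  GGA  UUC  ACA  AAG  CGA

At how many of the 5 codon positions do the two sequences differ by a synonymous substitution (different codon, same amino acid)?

1

Codon 1: AUA Ile / GGA Gly — nonsynonymous.
Codon 2: CGC Arg / UUC Phe — nonsynonymous.
Codon 3: GAC Asp / ACA Thr — nonsynonymous.
Codon 4: AAA Lys / AAG Lys — synonymous.
Codon 5: CGA Arg / CGA Arg — identical.
Synonymous differences: 1.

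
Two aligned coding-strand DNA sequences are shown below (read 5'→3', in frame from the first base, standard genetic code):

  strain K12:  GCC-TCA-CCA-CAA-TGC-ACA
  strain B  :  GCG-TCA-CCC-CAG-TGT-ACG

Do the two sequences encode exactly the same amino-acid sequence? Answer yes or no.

Codon 1: GCC Ala / GCG Ala — synonymous.
Codon 2: TCA Ser / TCA Ser — identical.
Codon 3: CCA Pro / CCC Pro — synonymous.
Codon 4: CAA Gln / CAG Gln — synonymous.
Codon 5: TGC Cys / TGT Cys — synonymous.
Codon 6: ACA Thr / ACG Thr — synonymous.
Nonsynonymous differences: 0 → same protein.

yes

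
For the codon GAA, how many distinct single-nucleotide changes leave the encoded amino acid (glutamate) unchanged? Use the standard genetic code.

Position 1: none → 0 synonymous.
Position 2: none → 0 synonymous.
Position 3: GAG → 1 synonymous.
Total: 0 + 0 + 1 = 1.

1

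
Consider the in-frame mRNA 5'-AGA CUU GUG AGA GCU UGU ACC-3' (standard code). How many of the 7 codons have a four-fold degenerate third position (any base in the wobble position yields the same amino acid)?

4

Codon 1 AGA (Arg): third position 2-fold.
Codon 2 CUU (Leu): third position 4-fold.
Codon 3 GUG (Val): third position 4-fold.
Codon 4 AGA (Arg): third position 2-fold.
Codon 5 GCU (Ala): third position 4-fold.
Codon 6 UGU (Cys): third position 2-fold.
Codon 7 ACC (Thr): third position 4-fold.
Four-fold degenerate third positions: 4.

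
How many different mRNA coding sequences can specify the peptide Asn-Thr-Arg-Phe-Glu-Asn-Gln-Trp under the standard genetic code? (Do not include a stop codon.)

Asn: 2 codons.
Thr: 4 codons.
Arg: 6 codons.
Phe: 2 codons.
Glu: 2 codons.
Asn: 2 codons.
Gln: 2 codons.
Trp: 1 codon.
2 × 4 × 6 × 2 × 2 × 2 × 2 × 1 = 768.

768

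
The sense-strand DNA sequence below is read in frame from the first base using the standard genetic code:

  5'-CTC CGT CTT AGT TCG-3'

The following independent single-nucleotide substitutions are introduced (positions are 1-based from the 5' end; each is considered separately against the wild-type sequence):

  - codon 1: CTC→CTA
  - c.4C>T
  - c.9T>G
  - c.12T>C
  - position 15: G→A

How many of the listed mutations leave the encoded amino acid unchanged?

Codon 1: CTC (Leu) → CTA (Leu) — synonymous.
Codon 2: CGT (Arg) → TGT (Cys) — missense.
Codon 3: CTT (Leu) → CTG (Leu) — synonymous.
Codon 4: AGT (Ser) → AGC (Ser) — synonymous.
Codon 5: TCG (Ser) → TCA (Ser) — synonymous.
Synonymous: 4 of 5.

4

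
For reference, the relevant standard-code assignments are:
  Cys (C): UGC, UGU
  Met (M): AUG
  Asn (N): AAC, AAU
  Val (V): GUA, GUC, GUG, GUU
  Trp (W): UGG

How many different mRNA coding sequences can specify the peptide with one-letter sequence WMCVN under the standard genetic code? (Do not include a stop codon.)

16

Trp: 1 codon.
Met: 1 codon.
Cys: 2 codons.
Val: 4 codons.
Asn: 2 codons.
1 × 1 × 2 × 4 × 2 = 16.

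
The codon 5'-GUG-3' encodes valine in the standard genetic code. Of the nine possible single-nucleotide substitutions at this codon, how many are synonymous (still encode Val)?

3

Position 1: none → 0 synonymous.
Position 2: none → 0 synonymous.
Position 3: GUU, GUC, GUA → 3 synonymous.
Total: 0 + 0 + 3 = 3.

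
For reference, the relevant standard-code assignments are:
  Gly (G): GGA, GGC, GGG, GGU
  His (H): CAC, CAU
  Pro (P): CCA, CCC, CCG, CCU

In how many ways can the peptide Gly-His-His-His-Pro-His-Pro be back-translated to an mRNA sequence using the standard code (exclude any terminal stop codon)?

1024

Gly: 4 codons.
His: 2 codons.
His: 2 codons.
His: 2 codons.
Pro: 4 codons.
His: 2 codons.
Pro: 4 codons.
4 × 2 × 2 × 2 × 4 × 2 × 4 = 1024.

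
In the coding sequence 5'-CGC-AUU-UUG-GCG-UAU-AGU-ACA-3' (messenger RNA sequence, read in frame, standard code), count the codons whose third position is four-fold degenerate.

Codon 1 CGC (Arg): third position 4-fold.
Codon 2 AUU (Ile): third position 3-fold.
Codon 3 UUG (Leu): third position 2-fold.
Codon 4 GCG (Ala): third position 4-fold.
Codon 5 UAU (Tyr): third position 2-fold.
Codon 6 AGU (Ser): third position 2-fold.
Codon 7 ACA (Thr): third position 4-fold.
Four-fold degenerate third positions: 3.

3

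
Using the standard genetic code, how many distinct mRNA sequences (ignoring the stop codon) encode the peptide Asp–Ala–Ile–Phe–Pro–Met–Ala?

768

Asp: 2 codons.
Ala: 4 codons.
Ile: 3 codons.
Phe: 2 codons.
Pro: 4 codons.
Met: 1 codon.
Ala: 4 codons.
2 × 4 × 3 × 2 × 4 × 1 × 4 = 768.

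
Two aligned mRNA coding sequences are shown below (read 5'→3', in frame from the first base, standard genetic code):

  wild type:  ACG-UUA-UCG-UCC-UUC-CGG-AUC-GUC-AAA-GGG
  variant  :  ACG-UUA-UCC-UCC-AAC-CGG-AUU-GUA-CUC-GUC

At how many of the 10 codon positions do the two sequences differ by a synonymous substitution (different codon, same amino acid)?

Codon 1: ACG Thr / ACG Thr — identical.
Codon 2: UUA Leu / UUA Leu — identical.
Codon 3: UCG Ser / UCC Ser — synonymous.
Codon 4: UCC Ser / UCC Ser — identical.
Codon 5: UUC Phe / AAC Asn — nonsynonymous.
Codon 6: CGG Arg / CGG Arg — identical.
Codon 7: AUC Ile / AUU Ile — synonymous.
Codon 8: GUC Val / GUA Val — synonymous.
Codon 9: AAA Lys / CUC Leu — nonsynonymous.
Codon 10: GGG Gly / GUC Val — nonsynonymous.
Synonymous differences: 3.

3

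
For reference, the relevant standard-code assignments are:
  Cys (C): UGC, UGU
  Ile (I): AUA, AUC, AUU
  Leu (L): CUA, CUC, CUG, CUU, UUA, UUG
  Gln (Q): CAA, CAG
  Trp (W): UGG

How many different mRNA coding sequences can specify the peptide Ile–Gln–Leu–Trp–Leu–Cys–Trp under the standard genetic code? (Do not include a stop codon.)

432

Ile: 3 codons.
Gln: 2 codons.
Leu: 6 codons.
Trp: 1 codon.
Leu: 6 codons.
Cys: 2 codons.
Trp: 1 codon.
3 × 2 × 6 × 1 × 6 × 2 × 1 = 432.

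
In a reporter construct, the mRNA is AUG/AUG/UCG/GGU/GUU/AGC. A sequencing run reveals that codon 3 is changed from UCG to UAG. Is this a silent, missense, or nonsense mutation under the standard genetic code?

nonsense

Position 8 falls in codon 3: UCG → Ser.
After the substitution the codon is UAG → Stop.
The new codon is a stop codon, so this is a nonsense mutation.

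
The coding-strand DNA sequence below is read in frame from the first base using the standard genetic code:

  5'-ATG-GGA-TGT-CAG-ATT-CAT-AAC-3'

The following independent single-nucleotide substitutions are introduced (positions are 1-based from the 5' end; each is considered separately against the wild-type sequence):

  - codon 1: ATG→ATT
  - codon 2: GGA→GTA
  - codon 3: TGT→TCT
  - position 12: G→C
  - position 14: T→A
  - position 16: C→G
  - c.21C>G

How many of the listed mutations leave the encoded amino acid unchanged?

Codon 1: ATG (Met) → ATT (Ile) — missense.
Codon 2: GGA (Gly) → GTA (Val) — missense.
Codon 3: TGT (Cys) → TCT (Ser) — missense.
Codon 4: CAG (Gln) → CAC (His) — missense.
Codon 5: ATT (Ile) → AAT (Asn) — missense.
Codon 6: CAT (His) → GAT (Asp) — missense.
Codon 7: AAC (Asn) → AAG (Lys) — missense.
Synonymous: 0 of 7.

0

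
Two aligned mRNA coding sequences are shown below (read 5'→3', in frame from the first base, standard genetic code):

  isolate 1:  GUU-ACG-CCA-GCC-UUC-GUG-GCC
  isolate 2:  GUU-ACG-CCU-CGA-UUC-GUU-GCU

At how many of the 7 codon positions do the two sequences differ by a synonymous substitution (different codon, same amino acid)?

3

Codon 1: GUU Val / GUU Val — identical.
Codon 2: ACG Thr / ACG Thr — identical.
Codon 3: CCA Pro / CCU Pro — synonymous.
Codon 4: GCC Ala / CGA Arg — nonsynonymous.
Codon 5: UUC Phe / UUC Phe — identical.
Codon 6: GUG Val / GUU Val — synonymous.
Codon 7: GCC Ala / GCU Ala — synonymous.
Synonymous differences: 3.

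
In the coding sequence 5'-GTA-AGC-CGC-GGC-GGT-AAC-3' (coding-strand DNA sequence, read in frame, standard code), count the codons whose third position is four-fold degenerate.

Codon 1 GTA (Val): third position 4-fold.
Codon 2 AGC (Ser): third position 2-fold.
Codon 3 CGC (Arg): third position 4-fold.
Codon 4 GGC (Gly): third position 4-fold.
Codon 5 GGT (Gly): third position 4-fold.
Codon 6 AAC (Asn): third position 2-fold.
Four-fold degenerate third positions: 4.

4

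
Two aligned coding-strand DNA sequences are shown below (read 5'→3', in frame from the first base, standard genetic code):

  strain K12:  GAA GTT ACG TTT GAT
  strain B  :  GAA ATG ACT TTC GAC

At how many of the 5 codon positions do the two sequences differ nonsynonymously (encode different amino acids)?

Codon 1: GAA Glu / GAA Glu — identical.
Codon 2: GTT Val / ATG Met — nonsynonymous.
Codon 3: ACG Thr / ACT Thr — synonymous.
Codon 4: TTT Phe / TTC Phe — synonymous.
Codon 5: GAT Asp / GAC Asp — synonymous.
Nonsynonymous differences: 1.

1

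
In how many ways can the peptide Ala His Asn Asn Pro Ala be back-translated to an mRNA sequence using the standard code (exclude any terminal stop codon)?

Ala: 4 codons.
His: 2 codons.
Asn: 2 codons.
Asn: 2 codons.
Pro: 4 codons.
Ala: 4 codons.
4 × 2 × 2 × 2 × 4 × 4 = 512.

512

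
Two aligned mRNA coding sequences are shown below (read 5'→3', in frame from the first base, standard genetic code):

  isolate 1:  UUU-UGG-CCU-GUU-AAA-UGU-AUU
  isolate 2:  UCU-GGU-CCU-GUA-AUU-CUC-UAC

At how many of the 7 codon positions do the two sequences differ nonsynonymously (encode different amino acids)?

Codon 1: UUU Phe / UCU Ser — nonsynonymous.
Codon 2: UGG Trp / GGU Gly — nonsynonymous.
Codon 3: CCU Pro / CCU Pro — identical.
Codon 4: GUU Val / GUA Val — synonymous.
Codon 5: AAA Lys / AUU Ile — nonsynonymous.
Codon 6: UGU Cys / CUC Leu — nonsynonymous.
Codon 7: AUU Ile / UAC Tyr — nonsynonymous.
Nonsynonymous differences: 5.

5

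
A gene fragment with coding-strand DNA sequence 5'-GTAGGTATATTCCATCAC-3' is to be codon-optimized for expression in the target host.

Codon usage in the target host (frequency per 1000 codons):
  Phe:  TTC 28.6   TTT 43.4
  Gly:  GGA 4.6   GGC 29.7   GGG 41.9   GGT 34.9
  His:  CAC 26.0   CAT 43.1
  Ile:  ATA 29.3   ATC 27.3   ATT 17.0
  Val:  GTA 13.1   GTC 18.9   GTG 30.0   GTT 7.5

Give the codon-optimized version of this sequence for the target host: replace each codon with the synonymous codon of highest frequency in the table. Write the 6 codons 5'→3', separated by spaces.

GTG GGG ATA TTT CAT CAT

Codon 1 (Val): best is GTG at 30.0.
Codon 2 (Gly): best is GGG at 41.9.
Codon 3 (Ile): best is ATA at 29.3.
Codon 4 (Phe): best is TTT at 43.4.
Codon 5 (His): best is CAT at 43.1.
Codon 6 (His): best is CAT at 43.1.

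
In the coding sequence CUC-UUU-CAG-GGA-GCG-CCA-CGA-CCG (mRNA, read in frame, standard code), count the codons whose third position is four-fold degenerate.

Codon 1 CUC (Leu): third position 4-fold.
Codon 2 UUU (Phe): third position 2-fold.
Codon 3 CAG (Gln): third position 2-fold.
Codon 4 GGA (Gly): third position 4-fold.
Codon 5 GCG (Ala): third position 4-fold.
Codon 6 CCA (Pro): third position 4-fold.
Codon 7 CGA (Arg): third position 4-fold.
Codon 8 CCG (Pro): third position 4-fold.
Four-fold degenerate third positions: 6.

6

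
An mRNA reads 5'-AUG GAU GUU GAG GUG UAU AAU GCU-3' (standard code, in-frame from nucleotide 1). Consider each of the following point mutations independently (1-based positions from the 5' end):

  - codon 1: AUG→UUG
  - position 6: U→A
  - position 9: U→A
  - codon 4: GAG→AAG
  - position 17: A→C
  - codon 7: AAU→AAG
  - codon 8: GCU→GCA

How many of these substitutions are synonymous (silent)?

Codon 1: AUG (Met) → UUG (Leu) — missense.
Codon 2: GAU (Asp) → GAA (Glu) — missense.
Codon 3: GUU (Val) → GUA (Val) — synonymous.
Codon 4: GAG (Glu) → AAG (Lys) — missense.
Codon 6: UAU (Tyr) → UCU (Ser) — missense.
Codon 7: AAU (Asn) → AAG (Lys) — missense.
Codon 8: GCU (Ala) → GCA (Ala) — synonymous.
Synonymous: 2 of 7.

2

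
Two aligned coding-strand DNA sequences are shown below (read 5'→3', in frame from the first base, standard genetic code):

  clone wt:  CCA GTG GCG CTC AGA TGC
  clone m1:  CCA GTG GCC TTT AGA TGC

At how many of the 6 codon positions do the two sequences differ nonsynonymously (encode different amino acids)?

1

Codon 1: CCA Pro / CCA Pro — identical.
Codon 2: GTG Val / GTG Val — identical.
Codon 3: GCG Ala / GCC Ala — synonymous.
Codon 4: CTC Leu / TTT Phe — nonsynonymous.
Codon 5: AGA Arg / AGA Arg — identical.
Codon 6: TGC Cys / TGC Cys — identical.
Nonsynonymous differences: 1.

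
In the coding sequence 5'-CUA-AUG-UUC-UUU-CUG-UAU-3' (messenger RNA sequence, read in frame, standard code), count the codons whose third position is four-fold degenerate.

Codon 1 CUA (Leu): third position 4-fold.
Codon 2 AUG (Met): third position 1-fold.
Codon 3 UUC (Phe): third position 2-fold.
Codon 4 UUU (Phe): third position 2-fold.
Codon 5 CUG (Leu): third position 4-fold.
Codon 6 UAU (Tyr): third position 2-fold.
Four-fold degenerate third positions: 2.

2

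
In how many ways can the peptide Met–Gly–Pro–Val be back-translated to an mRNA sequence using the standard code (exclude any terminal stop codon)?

64

Met: 1 codon.
Gly: 4 codons.
Pro: 4 codons.
Val: 4 codons.
1 × 4 × 4 × 4 = 64.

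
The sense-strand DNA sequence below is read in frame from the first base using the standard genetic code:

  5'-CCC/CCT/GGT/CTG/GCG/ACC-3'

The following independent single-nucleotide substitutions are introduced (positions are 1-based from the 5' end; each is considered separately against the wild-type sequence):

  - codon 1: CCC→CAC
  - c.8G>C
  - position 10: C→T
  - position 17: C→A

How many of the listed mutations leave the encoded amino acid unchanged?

1

Codon 1: CCC (Pro) → CAC (His) — missense.
Codon 3: GGT (Gly) → GCT (Ala) — missense.
Codon 4: CTG (Leu) → TTG (Leu) — synonymous.
Codon 6: ACC (Thr) → AAC (Asn) — missense.
Synonymous: 1 of 4.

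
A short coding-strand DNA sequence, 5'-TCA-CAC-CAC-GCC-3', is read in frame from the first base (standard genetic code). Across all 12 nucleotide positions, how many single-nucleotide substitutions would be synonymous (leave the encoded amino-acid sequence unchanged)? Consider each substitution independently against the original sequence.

8

Codon 1 (TCA, Ser): 3 synonymous substitutions.
Codon 2 (CAC, His): 1 synonymous substitution.
Codon 3 (CAC, His): 1 synonymous substitution.
Codon 4 (GCC, Ala): 3 synonymous substitutions.
Total: 3 + 1 + 1 + 3 = 8.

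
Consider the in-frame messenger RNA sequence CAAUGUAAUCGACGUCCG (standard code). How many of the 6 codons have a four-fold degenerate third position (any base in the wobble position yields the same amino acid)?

3

Codon 1 CAA (Gln): third position 2-fold.
Codon 2 UGU (Cys): third position 2-fold.
Codon 3 AAU (Asn): third position 2-fold.
Codon 4 CGA (Arg): third position 4-fold.
Codon 5 CGU (Arg): third position 4-fold.
Codon 6 CCG (Pro): third position 4-fold.
Four-fold degenerate third positions: 3.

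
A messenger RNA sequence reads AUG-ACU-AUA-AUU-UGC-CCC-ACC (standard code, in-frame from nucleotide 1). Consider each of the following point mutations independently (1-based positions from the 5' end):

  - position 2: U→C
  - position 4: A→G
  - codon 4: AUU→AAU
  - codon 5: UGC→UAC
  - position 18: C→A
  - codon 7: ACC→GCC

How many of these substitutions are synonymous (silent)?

1

Codon 1: AUG (Met) → ACG (Thr) — missense.
Codon 2: ACU (Thr) → GCU (Ala) — missense.
Codon 4: AUU (Ile) → AAU (Asn) — missense.
Codon 5: UGC (Cys) → UAC (Tyr) — missense.
Codon 6: CCC (Pro) → CCA (Pro) — synonymous.
Codon 7: ACC (Thr) → GCC (Ala) — missense.
Synonymous: 1 of 6.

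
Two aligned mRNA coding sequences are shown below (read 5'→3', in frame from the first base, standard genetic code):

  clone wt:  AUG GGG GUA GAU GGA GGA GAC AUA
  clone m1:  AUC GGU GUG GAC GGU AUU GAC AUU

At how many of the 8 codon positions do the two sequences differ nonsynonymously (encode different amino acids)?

2

Codon 1: AUG Met / AUC Ile — nonsynonymous.
Codon 2: GGG Gly / GGU Gly — synonymous.
Codon 3: GUA Val / GUG Val — synonymous.
Codon 4: GAU Asp / GAC Asp — synonymous.
Codon 5: GGA Gly / GGU Gly — synonymous.
Codon 6: GGA Gly / AUU Ile — nonsynonymous.
Codon 7: GAC Asp / GAC Asp — identical.
Codon 8: AUA Ile / AUU Ile — synonymous.
Nonsynonymous differences: 2.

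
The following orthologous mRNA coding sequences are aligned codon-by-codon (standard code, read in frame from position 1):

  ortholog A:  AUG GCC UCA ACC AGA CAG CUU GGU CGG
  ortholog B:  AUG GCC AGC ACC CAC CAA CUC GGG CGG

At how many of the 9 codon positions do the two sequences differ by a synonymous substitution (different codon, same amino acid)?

Codon 1: AUG Met / AUG Met — identical.
Codon 2: GCC Ala / GCC Ala — identical.
Codon 3: UCA Ser / AGC Ser — synonymous.
Codon 4: ACC Thr / ACC Thr — identical.
Codon 5: AGA Arg / CAC His — nonsynonymous.
Codon 6: CAG Gln / CAA Gln — synonymous.
Codon 7: CUU Leu / CUC Leu — synonymous.
Codon 8: GGU Gly / GGG Gly — synonymous.
Codon 9: CGG Arg / CGG Arg — identical.
Synonymous differences: 4.

4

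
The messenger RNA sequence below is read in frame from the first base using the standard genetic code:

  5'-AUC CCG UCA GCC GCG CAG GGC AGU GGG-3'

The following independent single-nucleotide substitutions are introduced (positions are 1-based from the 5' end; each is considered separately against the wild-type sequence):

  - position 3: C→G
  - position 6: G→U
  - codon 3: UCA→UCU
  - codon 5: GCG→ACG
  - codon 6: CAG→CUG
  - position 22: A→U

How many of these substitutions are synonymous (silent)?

Codon 1: AUC (Ile) → AUG (Met) — missense.
Codon 2: CCG (Pro) → CCU (Pro) — synonymous.
Codon 3: UCA (Ser) → UCU (Ser) — synonymous.
Codon 5: GCG (Ala) → ACG (Thr) — missense.
Codon 6: CAG (Gln) → CUG (Leu) — missense.
Codon 8: AGU (Ser) → UGU (Cys) — missense.
Synonymous: 2 of 6.

2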